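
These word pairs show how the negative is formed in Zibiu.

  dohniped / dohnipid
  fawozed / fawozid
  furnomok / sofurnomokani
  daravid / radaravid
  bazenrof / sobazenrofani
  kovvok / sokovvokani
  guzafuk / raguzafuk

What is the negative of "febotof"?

"febotof" has last vowel 'o'. The stems whose last vowel is 'o' (bazenrof → sobazenrofani, furnomok → sofurnomokani, kovvok → sokovvokani) add so- … -ani around the stem.
The other patterns: stems whose last vowel is 'i' or 'u' add the prefix ra-; stems whose last vowel is 'e' change the last vowel to 'i'.
So febotof → sofebotofani.

sofebotofani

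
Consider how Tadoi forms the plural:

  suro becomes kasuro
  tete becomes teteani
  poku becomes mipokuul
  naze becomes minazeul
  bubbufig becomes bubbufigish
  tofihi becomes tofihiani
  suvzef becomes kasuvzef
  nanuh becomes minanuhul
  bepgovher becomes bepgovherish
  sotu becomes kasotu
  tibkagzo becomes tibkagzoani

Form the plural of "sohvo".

suro and tibkagzo both end in -o yet inflect differently (kasuro, tibkagzoani), so the final letter is not what conditions the rule; the first letter is.
"sohvo" begins with s-. The stems beginning with s- (suro → kasuro, sotu → kasotu, suvzef → kasuvzef) add the prefix ka-.
So sohvo → kasohvo.

kasohvo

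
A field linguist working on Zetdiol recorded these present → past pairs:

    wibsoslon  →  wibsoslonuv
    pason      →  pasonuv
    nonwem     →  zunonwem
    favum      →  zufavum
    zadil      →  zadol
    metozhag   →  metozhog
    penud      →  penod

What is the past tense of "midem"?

zumidem

favum and penud both have last vowel 'u' yet inflect differently (zufavum, penod), so the last vowel is not what conditions the rule; the final letter is.
"midem" ends in -m. The stems ending in -m (nonwem → zunonwem, favum → zufavum) add the prefix zu-.
The other patterns: stems ending in -n add -uv; stems ending in -d, -g or -l change the last vowel to 'o'.
So midem → zumidem.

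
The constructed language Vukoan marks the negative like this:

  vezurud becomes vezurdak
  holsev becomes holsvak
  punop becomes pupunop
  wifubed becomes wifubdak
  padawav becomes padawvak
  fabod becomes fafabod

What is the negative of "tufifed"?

tufifdak

fabod and wifubed both end in -d yet inflect differently (fafabod, wifubdak), so the final letter is not what conditions the rule; the last vowel is.
"tufifed" has last vowel 'e'. The stems whose last vowel is 'e' (wifubed → wifubdak, holsev → holsvak) delete the last vowel and add -ak.
So tufifed → tufifdak.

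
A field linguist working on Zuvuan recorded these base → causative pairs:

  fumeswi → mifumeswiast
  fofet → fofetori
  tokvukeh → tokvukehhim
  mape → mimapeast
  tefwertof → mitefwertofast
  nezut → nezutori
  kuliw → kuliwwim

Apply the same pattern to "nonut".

nonutori

tokvukeh and fofet both have last vowel 'e' yet inflect differently (tokvukehhim, fofetori), so the last vowel is not what conditions the rule; the final letter is.
"nonut" ends in -t. The stems ending in -t (nezut → nezutori, fofet → fofetori) add -ori.
So nonut → nonutori.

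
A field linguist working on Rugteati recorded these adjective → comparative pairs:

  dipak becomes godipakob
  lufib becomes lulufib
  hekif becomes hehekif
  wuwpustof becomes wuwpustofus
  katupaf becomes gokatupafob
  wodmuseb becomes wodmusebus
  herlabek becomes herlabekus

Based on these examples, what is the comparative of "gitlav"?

hekif and katupaf both end in -f yet inflect differently (hehekif, gokatupafob), so the final letter is not what conditions the rule; the last vowel is.
"gitlav" has last vowel 'a'. The stems whose last vowel is 'a' (katupaf → gokatupafob, dipak → godipakob) add go- … -ob around the stem.
The other patterns: stems whose last vowel is 'i' repeat the first consonant+vowel as a prefix; stems whose last vowel is 'e' or 'o' add -us.
So gitlav → gogitlavob.

gogitlavob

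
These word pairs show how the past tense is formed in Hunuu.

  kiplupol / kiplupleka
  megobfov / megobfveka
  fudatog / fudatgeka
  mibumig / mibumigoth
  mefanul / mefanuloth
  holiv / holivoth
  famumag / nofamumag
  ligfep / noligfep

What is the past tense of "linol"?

linleka

"linol" has last vowel 'o'. The stems whose last vowel is 'o' (kiplupol → kiplupleka, megobfov → megobfveka, fudatog → fudatgeka) delete the last vowel and add -eka.
The other patterns: stems whose last vowel is 'i' or 'u' add -oth; stems whose last vowel is 'a' or 'e' add the prefix no-.
So linol → linleka.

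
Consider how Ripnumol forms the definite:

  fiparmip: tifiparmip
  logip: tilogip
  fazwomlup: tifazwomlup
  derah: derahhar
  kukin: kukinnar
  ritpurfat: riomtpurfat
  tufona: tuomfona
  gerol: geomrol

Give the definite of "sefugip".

tisefugip

fiparmip and kukin both have last vowel 'i' yet inflect differently (tifiparmip, kukinnar), so the last vowel is not what conditions the rule; the final letter is.
"sefugip" ends in -p. The stems ending in -p (fiparmip → tifiparmip, logip → tilogip, fazwomlup → tifazwomlup) add the prefix ti-.
So sefugip → tisefugip.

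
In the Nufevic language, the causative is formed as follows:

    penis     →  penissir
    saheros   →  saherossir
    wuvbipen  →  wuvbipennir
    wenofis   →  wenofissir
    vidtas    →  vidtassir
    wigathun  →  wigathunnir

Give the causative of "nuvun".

Every pair shown (penis → penissir, saheros → saherossir, wuvbipen → wuvbipennir, …) follows the same rule: double the final consonant and add -ir.
So nuvun → nuvunnir.

nuvunnir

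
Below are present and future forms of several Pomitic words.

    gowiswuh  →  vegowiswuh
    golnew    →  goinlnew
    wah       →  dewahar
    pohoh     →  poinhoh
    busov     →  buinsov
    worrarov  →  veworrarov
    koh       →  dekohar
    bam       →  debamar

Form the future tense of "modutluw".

vemodutluw

"modutluw" has 3 vowels. The stems with 3 vowels (worrarov → veworrarov, gowiswuh → vegowiswuh) add the prefix ve-.
The other patterns: stems with 1 vowel add de- … -ar around the stem; stems with 2 vowels insert -in- after the first vowel.
So modutluw → vemodutluw.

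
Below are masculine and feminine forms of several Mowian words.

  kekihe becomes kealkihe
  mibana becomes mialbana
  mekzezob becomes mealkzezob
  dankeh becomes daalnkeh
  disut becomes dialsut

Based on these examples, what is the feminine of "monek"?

Every pair shown (kekihe → kealkihe, mibana → mialbana, mekzezob → mealkzezob, …) follows the same rule: insert -al- after the first vowel.
So monek → moalnek.

moalnek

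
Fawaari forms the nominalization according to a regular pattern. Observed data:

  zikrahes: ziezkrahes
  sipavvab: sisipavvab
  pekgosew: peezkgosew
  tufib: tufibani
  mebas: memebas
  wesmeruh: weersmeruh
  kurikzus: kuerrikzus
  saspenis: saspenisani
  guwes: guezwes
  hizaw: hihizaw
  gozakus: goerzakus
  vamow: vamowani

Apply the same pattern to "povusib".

povusibani

"povusib" has last vowel 'i'. The stems whose last vowel is 'i' (saspenis → saspenisani, tufib → tufibani) add -ani.
The other patterns: stems whose last vowel is 'e' insert -ez- after the first vowel; stems whose last vowel is 'a' repeat the first consonant+vowel as a prefix; stems whose last vowel is 'u' insert -er- after the first vowel.
So povusib → povusibani.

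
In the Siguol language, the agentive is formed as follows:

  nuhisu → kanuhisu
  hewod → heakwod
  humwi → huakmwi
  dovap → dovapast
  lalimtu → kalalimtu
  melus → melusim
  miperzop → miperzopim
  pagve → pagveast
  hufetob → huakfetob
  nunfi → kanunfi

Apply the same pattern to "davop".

nunfi and humwi both end in -i yet inflect differently (kanunfi, huakmwi), so the final letter is not what conditions the rule; the first letter is.
"davop" begins with d-. The one such stem in the data (dovap → dovapast) adds -ast, so the same rule applies.
The other patterns: stems beginning with m- add -im; stems beginning with l- or n- add the prefix ka-; stems beginning with h- insert -ak- after the first vowel.
So davop → davopast.

davopast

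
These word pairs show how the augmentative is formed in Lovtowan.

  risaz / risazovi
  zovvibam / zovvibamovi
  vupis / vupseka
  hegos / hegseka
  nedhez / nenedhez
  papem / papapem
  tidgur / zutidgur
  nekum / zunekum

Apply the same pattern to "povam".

povamovi

risaz and nedhez both end in -z yet inflect differently (risazovi, nenedhez), so the final letter is not what conditions the rule; the last vowel is.
"povam" has last vowel 'a'. The stems whose last vowel is 'a' (risaz → risazovi, zovvibam → zovvibamovi) add -ovi.
The other patterns: stems whose last vowel is 'i' or 'o' delete the last vowel and add -eka; stems whose last vowel is 'e' repeat the first consonant+vowel as a prefix; stems whose last vowel is 'u' add the prefix zu-.
So povam → povamovi.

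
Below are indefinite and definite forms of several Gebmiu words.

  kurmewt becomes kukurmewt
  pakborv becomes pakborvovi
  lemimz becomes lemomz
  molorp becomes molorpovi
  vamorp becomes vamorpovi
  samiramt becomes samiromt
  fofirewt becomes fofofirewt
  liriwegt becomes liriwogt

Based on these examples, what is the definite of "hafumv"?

hafomv

kurmewt and liriwegt both end in -t yet inflect differently (kukurmewt, liriwogt), so the final letter is not what conditions the rule; the second-to-last letter is.
"hafumv" has second-to-last letter 'm'. The stems whose second-to-last letter is 'm' (lemimz → lemomz, samiramt → samiromt) change the last vowel to 'o'.
The other patterns: stems whose second-to-last letter is 'r' add -ovi; stems whose second-to-last letter is 'w' repeat the first consonant+vowel as a prefix.
So hafumv → hafomv.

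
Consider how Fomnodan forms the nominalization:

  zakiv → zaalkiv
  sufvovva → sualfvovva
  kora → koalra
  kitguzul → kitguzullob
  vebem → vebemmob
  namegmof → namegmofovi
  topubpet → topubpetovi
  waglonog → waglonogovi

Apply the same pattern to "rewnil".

rewnillob

"rewnil" ends in -l. The one such stem in the data (kitguzul → kitguzullob) doubles the final consonant and adds -ob (as does vebem), so the same rule applies.
So rewnil → rewnillob.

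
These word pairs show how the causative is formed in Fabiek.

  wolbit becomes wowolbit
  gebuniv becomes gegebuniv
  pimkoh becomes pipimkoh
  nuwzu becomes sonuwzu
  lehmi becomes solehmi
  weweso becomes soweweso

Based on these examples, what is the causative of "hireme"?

sohireme

wolbit and lehmi both have last vowel 'i' yet inflect differently (wowolbit, solehmi), so the last vowel is not what conditions the rule; whether the stem ends in a vowel or a consonant is.
"hireme" ends in a vowel. The stems ending in a vowel (nuwzu → sonuwzu, lehmi → solehmi, weweso → soweweso) add the prefix so-.
The other pattern: stems ending in a consonant repeat the first consonant+vowel as a prefix.
So hireme → sohireme.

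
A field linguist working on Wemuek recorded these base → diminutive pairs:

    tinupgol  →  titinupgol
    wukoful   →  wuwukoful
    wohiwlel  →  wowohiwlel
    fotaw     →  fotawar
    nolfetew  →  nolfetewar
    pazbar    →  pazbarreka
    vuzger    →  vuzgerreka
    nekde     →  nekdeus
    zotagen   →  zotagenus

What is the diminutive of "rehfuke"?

rehfukeus

wohiwlel and nolfetew both have last vowel 'e' yet inflect differently (wowohiwlel, nolfetewar), so the last vowel is not what conditions the rule; the final letter is.
"rehfuke" ends in -e. The one such stem in the data (nekde → nekdeus) adds -us, so the same rule applies.
The other patterns: stems ending in -l repeat the first consonant+vowel as a prefix; stems ending in -w add -ar; stems ending in -r double the final consonant and add -eka.
So rehfuke → rehfukeus.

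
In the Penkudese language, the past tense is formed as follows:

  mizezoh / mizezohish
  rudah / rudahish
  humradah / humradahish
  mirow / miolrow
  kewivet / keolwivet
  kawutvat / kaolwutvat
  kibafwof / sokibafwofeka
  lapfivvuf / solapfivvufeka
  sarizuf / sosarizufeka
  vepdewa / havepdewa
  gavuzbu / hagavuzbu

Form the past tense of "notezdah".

mizezoh and mirow both have last vowel 'o' yet inflect differently (mizezohish, miolrow), so the last vowel is not what conditions the rule; the final letter is.
"notezdah" ends in -h. The stems ending in -h (mizezoh → mizezohish, rudah → rudahish, humradah → humradahish) add -ish.
So notezdah → notezdahish.

notezdahish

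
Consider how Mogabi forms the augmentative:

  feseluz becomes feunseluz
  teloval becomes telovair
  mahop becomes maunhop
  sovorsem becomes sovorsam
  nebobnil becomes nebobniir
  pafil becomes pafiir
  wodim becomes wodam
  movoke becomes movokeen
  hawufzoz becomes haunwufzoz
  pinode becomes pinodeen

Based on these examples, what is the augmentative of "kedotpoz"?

"kedotpoz" ends in -z. The stems ending in -z (feseluz → feunseluz, hawufzoz → haunwufzoz) insert -un- after the first vowel.
The other patterns: stems ending in -m change the last vowel to 'a'; stems ending in -e add -en; stems ending in -l drop the final letter and add -ir.
So kedotpoz → keundotpoz.

keundotpoz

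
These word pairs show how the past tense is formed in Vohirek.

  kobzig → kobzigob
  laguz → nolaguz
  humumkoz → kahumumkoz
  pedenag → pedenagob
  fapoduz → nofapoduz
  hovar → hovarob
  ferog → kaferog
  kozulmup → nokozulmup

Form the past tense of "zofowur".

nozofowur

laguz and humumkoz both end in -z yet inflect differently (nolaguz, kahumumkoz), so the final letter is not what conditions the rule; the last vowel is.
"zofowur" has last vowel 'u'. The stems whose last vowel is 'u' (laguz → nolaguz, kozulmup → nokozulmup, fapoduz → nofapoduz) add the prefix no-.
The other patterns: stems whose last vowel is 'o' add the prefix ka-; stems whose last vowel is 'a' or 'i' add -ob.
So zofowur → nozofowur.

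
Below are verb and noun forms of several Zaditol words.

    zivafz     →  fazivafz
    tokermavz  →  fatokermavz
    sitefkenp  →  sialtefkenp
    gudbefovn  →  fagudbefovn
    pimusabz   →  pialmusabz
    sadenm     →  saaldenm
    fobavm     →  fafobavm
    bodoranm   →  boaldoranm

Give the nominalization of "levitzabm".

fobavm and sadenm both end in -m yet inflect differently (fafobavm, saaldenm), so the final letter is not what conditions the rule; the second-to-last letter is.
"levitzabm" has second-to-last letter 'b'. The one such stem in the data (pimusabz → pialmusabz) inserts -al- after the first vowel (as do sadenm, bodoranm), so the same rule applies.
The other pattern: stems whose second-to-last letter is 'f' or 'v' add the prefix fa-.
So levitzabm → lealvitzabm.

lealvitzabm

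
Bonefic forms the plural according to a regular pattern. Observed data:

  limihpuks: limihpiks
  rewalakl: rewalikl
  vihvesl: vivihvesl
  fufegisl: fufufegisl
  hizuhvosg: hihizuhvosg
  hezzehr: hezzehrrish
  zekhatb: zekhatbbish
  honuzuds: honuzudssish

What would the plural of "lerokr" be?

lerikr

rewalakl and vihvesl both end in -l yet inflect differently (rewalikl, vivihvesl), so the final letter is not what conditions the rule; the second-to-last letter is.
"lerokr" has second-to-last letter 'k'. The stems whose second-to-last letter is 'k' (limihpuks → limihpiks, rewalakl → rewalikl) change the last vowel to 'i'.
So lerokr → lerikr.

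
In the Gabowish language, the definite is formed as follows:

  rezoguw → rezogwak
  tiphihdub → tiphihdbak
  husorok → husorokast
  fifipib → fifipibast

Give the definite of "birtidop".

fifipib and tiphihdub both end in -b yet inflect differently (fifipibast, tiphihdbak), so the final letter is not what conditions the rule; the last vowel is.
"birtidop" has last vowel 'o'. The one such stem in the data (husorok → husorokast) adds -ast, so the same rule applies.
The other pattern: stems whose last vowel is 'u' delete the last vowel and add -ak.
So birtidop → birtidopast.

birtidopast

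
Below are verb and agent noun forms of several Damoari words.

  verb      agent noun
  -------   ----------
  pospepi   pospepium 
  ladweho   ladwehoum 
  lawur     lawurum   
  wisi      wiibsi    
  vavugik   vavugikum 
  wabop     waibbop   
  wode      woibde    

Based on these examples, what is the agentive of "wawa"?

"wawa" begins with w-. The stems beginning with w- (wode → woibde, wisi → wiibsi, wabop → waibbop) insert -ib- after the first vowel.
So wawa → waibwa.

waibwa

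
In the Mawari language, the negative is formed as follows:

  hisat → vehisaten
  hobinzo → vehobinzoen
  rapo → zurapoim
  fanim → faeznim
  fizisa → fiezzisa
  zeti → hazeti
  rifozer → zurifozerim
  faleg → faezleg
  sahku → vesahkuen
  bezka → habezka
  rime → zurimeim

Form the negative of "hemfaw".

"hemfaw" begins with h-. The stems beginning with h- (hisat → vehisaten, hobinzo → vehobinzoen) add ve- … -en around the stem.
The other patterns: stems beginning with r- add zu- … -im around the stem; stems beginning with f- insert -ez- after the first vowel; stems beginning with b- or z- add the prefix ha-.
So hemfaw → vehemfawen.

vehemfawen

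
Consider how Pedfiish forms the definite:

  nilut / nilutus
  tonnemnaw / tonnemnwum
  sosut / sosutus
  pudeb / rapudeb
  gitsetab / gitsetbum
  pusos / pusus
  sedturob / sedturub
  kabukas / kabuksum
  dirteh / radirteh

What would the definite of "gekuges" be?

gitsetab and sedturob both end in -b yet inflect differently (gitsetbum, sedturub), so the final letter is not what conditions the rule; the last vowel is.
"gekuges" has last vowel 'e'. The stems whose last vowel is 'e' (pudeb → rapudeb, dirteh → radirteh) add the prefix ra-.
The other patterns: stems whose last vowel is 'u' add -us; stems whose last vowel is 'a' delete the last vowel and add -um; stems whose last vowel is 'o' change the last vowel to 'u'.
So gekuges → ragekuges.

ragekuges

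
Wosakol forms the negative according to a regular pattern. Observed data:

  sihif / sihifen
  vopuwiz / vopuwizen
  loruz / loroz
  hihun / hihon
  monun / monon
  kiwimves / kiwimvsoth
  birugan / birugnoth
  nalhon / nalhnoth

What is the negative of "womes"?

womsoth

vopuwiz and loruz both end in -z yet inflect differently (vopuwizen, loroz), so the final letter is not what conditions the rule; the last vowel is.
"womes" has last vowel 'e'. The one such stem in the data (kiwimves → kiwimvsoth) deletes the last vowel and adds -oth (as do birugan, nalhon), so the same rule applies.
So womes → womsoth.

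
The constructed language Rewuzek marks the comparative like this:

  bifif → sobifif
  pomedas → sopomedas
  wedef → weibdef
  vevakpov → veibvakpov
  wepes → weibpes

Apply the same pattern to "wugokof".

"wugokof" has last vowel 'o'. The one such stem in the data (vevakpov → veibvakpov) inserts -ib- after the first vowel (as do wedef, wepes), so the same rule applies.
So wugokof → wuibgokof.

wuibgokof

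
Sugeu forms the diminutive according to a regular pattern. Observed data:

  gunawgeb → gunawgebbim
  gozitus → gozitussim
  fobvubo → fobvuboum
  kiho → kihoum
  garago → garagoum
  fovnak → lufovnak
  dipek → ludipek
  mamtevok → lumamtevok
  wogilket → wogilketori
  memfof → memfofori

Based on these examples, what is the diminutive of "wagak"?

gunawgeb and dipek both have last vowel 'e' yet inflect differently (gunawgebbim, ludipek), so the last vowel is not what conditions the rule; the final letter is.
"wagak" ends in -k. The stems ending in -k (fovnak → lufovnak, dipek → ludipek, mamtevok → lumamtevok) add the prefix lu-.
The other patterns: stems ending in -b or -s double the final consonant and add -im; stems ending in -o add -um; stems ending in -f or -t add -ori.
So wagak → luwagak.

luwagak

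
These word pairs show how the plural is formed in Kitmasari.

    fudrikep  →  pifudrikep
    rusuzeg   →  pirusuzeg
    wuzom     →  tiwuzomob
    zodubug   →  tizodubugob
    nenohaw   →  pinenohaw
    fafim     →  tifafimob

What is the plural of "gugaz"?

pigugaz

"gugaz" has last vowel 'a'. The one such stem in the data (nenohaw → pinenohaw) adds the prefix pi-, so the same rule applies.
So gugaz → pigugaz.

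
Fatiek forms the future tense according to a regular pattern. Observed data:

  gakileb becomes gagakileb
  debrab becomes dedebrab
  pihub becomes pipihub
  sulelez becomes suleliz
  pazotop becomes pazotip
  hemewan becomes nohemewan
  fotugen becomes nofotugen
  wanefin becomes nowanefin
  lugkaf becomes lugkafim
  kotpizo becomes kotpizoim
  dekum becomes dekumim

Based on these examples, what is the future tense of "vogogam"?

gakileb and sulelez both have last vowel 'e' yet inflect differently (gagakileb, suleliz), so the last vowel is not what conditions the rule; the final letter is.
"vogogam" ends in -m. The one such stem in the data (dekum → dekumim) adds -im, so the same rule applies.
So vogogam → vogogamim.

vogogamim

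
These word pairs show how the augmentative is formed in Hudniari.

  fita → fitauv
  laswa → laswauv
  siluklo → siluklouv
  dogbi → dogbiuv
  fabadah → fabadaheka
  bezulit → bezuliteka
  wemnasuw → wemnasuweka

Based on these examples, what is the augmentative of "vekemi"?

"vekemi" ends in a vowel. The stems ending in a vowel (fita → fitauv, laswa → laswauv, siluklo → siluklouv) add -uv.
The other pattern: stems ending in a consonant add -eka.
So vekemi → vekemiuv.

vekemiuv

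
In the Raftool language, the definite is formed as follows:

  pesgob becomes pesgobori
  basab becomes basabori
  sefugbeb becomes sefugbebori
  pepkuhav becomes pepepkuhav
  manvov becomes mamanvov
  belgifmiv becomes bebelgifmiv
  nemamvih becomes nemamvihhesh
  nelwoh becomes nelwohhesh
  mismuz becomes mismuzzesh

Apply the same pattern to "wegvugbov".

wewegvugbov

basab and pepkuhav both have last vowel 'a' yet inflect differently (basabori, pepepkuhav), so the last vowel is not what conditions the rule; the final letter is.
"wegvugbov" ends in -v. The stems ending in -v (pepkuhav → pepepkuhav, manvov → mamanvov, belgifmiv → bebelgifmiv) repeat the first consonant+vowel as a prefix.
The other patterns: stems ending in -b add -ori; stems ending in -h or -z double the final consonant and add -esh.
So wegvugbov → wewegvugbov.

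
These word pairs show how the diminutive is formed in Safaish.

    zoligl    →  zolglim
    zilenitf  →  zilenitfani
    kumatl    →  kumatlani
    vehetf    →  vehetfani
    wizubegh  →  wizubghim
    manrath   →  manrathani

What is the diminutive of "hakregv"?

manrath and wizubegh both end in -h yet inflect differently (manrathani, wizubghim), so the final letter is not what conditions the rule; the second-to-last letter is.
"hakregv" has second-to-last letter 'g'. The stems whose second-to-last letter is 'g' (wizubegh → wizubghim, zoligl → zolglim) delete the last vowel and add -im.
The other pattern: stems whose second-to-last letter is 't' add -ani.
So hakregv → hakrgvim.

hakrgvim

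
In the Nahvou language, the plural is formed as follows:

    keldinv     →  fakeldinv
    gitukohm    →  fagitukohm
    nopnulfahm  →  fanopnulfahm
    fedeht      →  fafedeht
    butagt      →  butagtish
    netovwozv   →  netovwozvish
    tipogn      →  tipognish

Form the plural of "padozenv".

fedeht and butagt both end in -t yet inflect differently (fafedeht, butagtish), so the final letter is not what conditions the rule; the second-to-last letter is.
"padozenv" has second-to-last letter 'n'. The one such stem in the data (keldinv → fakeldinv) adds the prefix fa-, so the same rule applies.
So padozenv → fapadozenv.

fapadozenv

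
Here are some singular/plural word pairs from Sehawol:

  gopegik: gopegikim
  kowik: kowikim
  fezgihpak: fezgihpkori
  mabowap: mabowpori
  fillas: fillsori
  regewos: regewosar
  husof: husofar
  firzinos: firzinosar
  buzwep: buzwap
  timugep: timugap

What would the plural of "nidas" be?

gopegik and fezgihpak both end in -k yet inflect differently (gopegikim, fezgihpkori), so the final letter is not what conditions the rule; the last vowel is.
"nidas" has last vowel 'a'. The stems whose last vowel is 'a' (fezgihpak → fezgihpkori, mabowap → mabowpori, fillas → fillsori) delete the last vowel and add -ori.
The other patterns: stems whose last vowel is 'i' add -im; stems whose last vowel is 'o' add -ar; stems whose last vowel is 'e' change the last vowel to 'a'.
So nidas → nidsori.

nidsori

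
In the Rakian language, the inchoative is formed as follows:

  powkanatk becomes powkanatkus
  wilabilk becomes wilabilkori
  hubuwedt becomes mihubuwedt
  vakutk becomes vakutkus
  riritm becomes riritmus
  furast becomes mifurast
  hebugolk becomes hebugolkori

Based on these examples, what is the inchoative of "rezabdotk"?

rezabdotkus

"rezabdotk" has second-to-last letter 't'. The stems whose second-to-last letter is 't' (powkanatk → powkanatkus, vakutk → vakutkus, riritm → riritmus) add -us.
The other patterns: stems whose second-to-last letter is 'd' or 's' add the prefix mi-; stems whose second-to-last letter is 'l' add -ori.
So rezabdotk → rezabdotkus.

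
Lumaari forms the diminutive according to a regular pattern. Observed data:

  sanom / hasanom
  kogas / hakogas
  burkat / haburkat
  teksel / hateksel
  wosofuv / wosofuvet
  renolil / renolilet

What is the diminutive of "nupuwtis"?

nupuwtiset

"nupuwtis" has 3 vowels. The stems with 3 vowels (wosofuv → wosofuvet, renolil → renolilet) add -et.
So nupuwtis → nupuwtiset.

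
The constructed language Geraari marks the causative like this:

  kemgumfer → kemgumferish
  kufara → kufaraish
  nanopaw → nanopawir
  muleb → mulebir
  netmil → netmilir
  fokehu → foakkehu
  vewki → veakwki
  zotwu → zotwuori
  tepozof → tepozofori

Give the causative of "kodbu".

fokehu and zotwu both end in -u yet inflect differently (foakkehu, zotwuori), so the final letter is not what conditions the rule; the first letter is.
"kodbu" begins with k-. The stems beginning with k- (kemgumfer → kemgumferish, kufara → kufaraish) add -ish.
So kodbu → kodbuish.

kodbuish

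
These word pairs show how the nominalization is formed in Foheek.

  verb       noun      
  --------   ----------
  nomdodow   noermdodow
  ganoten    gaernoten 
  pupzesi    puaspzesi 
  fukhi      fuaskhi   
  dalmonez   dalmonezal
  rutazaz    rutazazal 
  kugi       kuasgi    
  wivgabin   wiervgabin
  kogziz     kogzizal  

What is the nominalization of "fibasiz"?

"fibasiz" ends in -z. The stems ending in -z (dalmonez → dalmonezal, kogziz → kogzizal, rutazaz → rutazazal) add -al.
The other patterns: stems ending in -i insert -as- after the first vowel; stems ending in -n or -w insert -er- after the first vowel.
So fibasiz → fibasizal.

fibasizal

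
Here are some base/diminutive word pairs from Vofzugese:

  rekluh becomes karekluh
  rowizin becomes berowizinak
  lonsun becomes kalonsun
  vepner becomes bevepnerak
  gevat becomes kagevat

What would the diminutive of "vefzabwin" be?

rowizin and lonsun both end in -n yet inflect differently (berowizinak, kalonsun), so the final letter is not what conditions the rule; the last vowel is.
"vefzabwin" has last vowel 'i'. The one such stem in the data (rowizin → berowizinak) adds be- … -ak around the stem, so the same rule applies.
The other pattern: stems whose last vowel is 'a' or 'u' add the prefix ka-.
So vefzabwin → bevefzabwinak.

bevefzabwinak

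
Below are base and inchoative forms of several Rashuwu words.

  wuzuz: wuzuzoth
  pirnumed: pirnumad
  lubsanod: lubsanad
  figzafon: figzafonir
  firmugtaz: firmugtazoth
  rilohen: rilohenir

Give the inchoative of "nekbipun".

nekbipunir

pirnumed and rilohen both have last vowel 'e' yet inflect differently (pirnumad, rilohenir), so the last vowel is not what conditions the rule; the final letter is.
"nekbipun" ends in -n. The stems ending in -n (rilohen → rilohenir, figzafon → figzafonir) add -ir.
So nekbipun → nekbipunir.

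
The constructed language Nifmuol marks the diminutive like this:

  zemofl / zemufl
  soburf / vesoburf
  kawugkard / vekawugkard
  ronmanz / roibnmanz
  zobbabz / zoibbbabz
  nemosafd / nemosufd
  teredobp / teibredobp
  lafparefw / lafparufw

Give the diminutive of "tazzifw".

tazzufw

nemosafd and kawugkard both end in -d yet inflect differently (nemosufd, vekawugkard), so the final letter is not what conditions the rule; the second-to-last letter is.
"tazzifw" has second-to-last letter 'f'. The stems whose second-to-last letter is 'f' (lafparefw → lafparufw, nemosafd → nemosufd, zemofl → zemufl) change the last vowel to 'u'.
The other patterns: stems whose second-to-last letter is 'r' add the prefix ve-; stems whose second-to-last letter is 'b' or 'n' insert -ib- after the first vowel.
So tazzifw → tazzufw.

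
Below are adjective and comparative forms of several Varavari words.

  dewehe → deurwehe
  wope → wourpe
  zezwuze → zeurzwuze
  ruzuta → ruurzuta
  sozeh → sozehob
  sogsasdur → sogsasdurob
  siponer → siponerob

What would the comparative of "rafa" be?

dewehe and sozeh both have last vowel 'e' yet inflect differently (deurwehe, sozehob), so the last vowel is not what conditions the rule; whether the stem ends in a vowel or a consonant is.
"rafa" ends in a vowel. The stems ending in a vowel (dewehe → deurwehe, wope → wourpe, zezwuze → zeurzwuze) insert -ur- after the first vowel.
So rafa → raurfa.

raurfa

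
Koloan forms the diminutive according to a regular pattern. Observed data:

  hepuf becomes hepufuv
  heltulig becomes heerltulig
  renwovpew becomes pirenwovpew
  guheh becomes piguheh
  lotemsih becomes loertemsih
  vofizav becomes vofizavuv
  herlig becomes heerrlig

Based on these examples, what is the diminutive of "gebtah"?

gebtahuv

"gebtah" has last vowel 'a'. The one such stem in the data (vofizav → vofizavuv) adds -uv, so the same rule applies.
The other patterns: stems whose last vowel is 'e' add the prefix pi-; stems whose last vowel is 'i' insert -er- after the first vowel.
So gebtah → gebtahuv.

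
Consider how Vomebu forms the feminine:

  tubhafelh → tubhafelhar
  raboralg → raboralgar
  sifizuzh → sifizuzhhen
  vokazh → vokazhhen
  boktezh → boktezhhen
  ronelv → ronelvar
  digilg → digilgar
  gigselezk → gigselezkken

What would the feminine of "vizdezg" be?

tubhafelh and boktezh both end in -h yet inflect differently (tubhafelhar, boktezhhen), so the final letter is not what conditions the rule; the second-to-last letter is.
"vizdezg" has second-to-last letter 'z'. The stems whose second-to-last letter is 'z' (boktezh → boktezhhen, gigselezk → gigselezkken, sifizuzh → sifizuzhhen) double the final consonant and add -en.
So vizdezg → vizdezggen.

vizdezggen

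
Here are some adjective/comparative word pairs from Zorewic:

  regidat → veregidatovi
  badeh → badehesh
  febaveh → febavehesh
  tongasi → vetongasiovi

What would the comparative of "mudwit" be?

febaveh and tongasi both have 3 vowels yet inflect differently (febavehesh, vetongasiovi), so the number of vowels is not what conditions the rule; the final letter is.
"mudwit" ends in -t. The one such stem in the data (regidat → veregidatovi) adds ve- … -ovi around the stem, so the same rule applies.
The other pattern: stems ending in -h add -esh.
So mudwit → vemudwitovi.

vemudwitovi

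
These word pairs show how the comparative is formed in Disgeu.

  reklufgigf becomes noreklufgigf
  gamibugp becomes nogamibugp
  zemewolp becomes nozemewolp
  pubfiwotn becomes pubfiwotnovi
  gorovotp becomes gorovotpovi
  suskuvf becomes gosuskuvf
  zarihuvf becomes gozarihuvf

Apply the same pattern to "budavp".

gobudavp

gamibugp and gorovotp both end in -p yet inflect differently (nogamibugp, gorovotpovi), so the final letter is not what conditions the rule; the second-to-last letter is.
"budavp" has second-to-last letter 'v'. The stems whose second-to-last letter is 'v' (suskuvf → gosuskuvf, zarihuvf → gozarihuvf) add the prefix go-.
So budavp → gobudavp.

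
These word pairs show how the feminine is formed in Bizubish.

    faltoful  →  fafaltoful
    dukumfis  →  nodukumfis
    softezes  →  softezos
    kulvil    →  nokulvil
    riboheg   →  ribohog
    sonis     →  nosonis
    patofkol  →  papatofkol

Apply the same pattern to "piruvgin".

"piruvgin" has last vowel 'i'. The stems whose last vowel is 'i' (sonis → nosonis, kulvil → nokulvil, dukumfis → nodukumfis) add the prefix no-.
So piruvgin → nopiruvgin.

nopiruvgin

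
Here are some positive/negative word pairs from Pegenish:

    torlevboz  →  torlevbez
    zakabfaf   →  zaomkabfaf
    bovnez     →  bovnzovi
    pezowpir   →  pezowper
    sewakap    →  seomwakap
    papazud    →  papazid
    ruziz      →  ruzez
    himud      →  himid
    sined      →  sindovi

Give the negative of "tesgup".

papazud and sined both end in -d yet inflect differently (papazid, sindovi), so the final letter is not what conditions the rule; the last vowel is.
"tesgup" has last vowel 'u'. The stems whose last vowel is 'u' (papazud → papazid, himud → himid) change the last vowel to 'i'.
So tesgup → tesgip.

tesgip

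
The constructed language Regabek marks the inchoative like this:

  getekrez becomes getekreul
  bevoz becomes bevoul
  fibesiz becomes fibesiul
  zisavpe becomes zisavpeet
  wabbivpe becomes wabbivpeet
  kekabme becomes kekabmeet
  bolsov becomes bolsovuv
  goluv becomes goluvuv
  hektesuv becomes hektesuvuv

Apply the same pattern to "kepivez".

"kepivez" ends in -z. The stems ending in -z (getekrez → getekreul, bevoz → bevoul, fibesiz → fibesiul) drop the final letter and add -ul.
The other patterns: stems ending in -e add -et; stems ending in -v add -uv.
So kepivez → kepiveul.

kepiveul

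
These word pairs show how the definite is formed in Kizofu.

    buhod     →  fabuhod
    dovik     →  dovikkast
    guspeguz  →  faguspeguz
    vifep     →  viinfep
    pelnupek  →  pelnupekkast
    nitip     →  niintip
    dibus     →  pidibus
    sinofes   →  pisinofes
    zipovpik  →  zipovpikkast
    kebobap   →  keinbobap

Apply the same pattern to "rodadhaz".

pelnupek and vifep both have last vowel 'e' yet inflect differently (pelnupekkast, viinfep), so the last vowel is not what conditions the rule; the final letter is.
"rodadhaz" ends in -z. The one such stem in the data (guspeguz → faguspeguz) adds the prefix fa-, so the same rule applies.
So rodadhaz → farodadhaz.

farodadhaz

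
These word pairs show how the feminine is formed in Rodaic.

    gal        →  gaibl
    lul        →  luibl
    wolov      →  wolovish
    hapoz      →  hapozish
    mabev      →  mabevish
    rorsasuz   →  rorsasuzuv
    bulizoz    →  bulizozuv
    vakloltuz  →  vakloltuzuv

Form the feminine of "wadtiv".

wadtivish

hapoz and rorsasuz both end in -z yet inflect differently (hapozish, rorsasuzuv), so the final letter is not what conditions the rule; the number of vowels is.
"wadtiv" has 2 vowels. The stems with 2 vowels (wolov → wolovish, hapoz → hapozish, mabev → mabevish) add -ish.
The other patterns: stems with 1 vowel insert -ib- after the first vowel; stems with 3 vowels add -uv.
So wadtiv → wadtivish.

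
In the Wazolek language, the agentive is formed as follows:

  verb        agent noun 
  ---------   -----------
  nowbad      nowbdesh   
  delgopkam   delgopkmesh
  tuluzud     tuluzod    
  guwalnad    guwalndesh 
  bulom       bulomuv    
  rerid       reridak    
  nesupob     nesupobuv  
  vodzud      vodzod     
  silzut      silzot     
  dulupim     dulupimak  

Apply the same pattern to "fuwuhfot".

tuluzud and nowbad both end in -d yet inflect differently (tuluzod, nowbdesh), so the final letter is not what conditions the rule; the last vowel is.
"fuwuhfot" has last vowel 'o'. The stems whose last vowel is 'o' (nesupob → nesupobuv, bulom → bulomuv) add -uv.
So fuwuhfot → fuwuhfotuv.

fuwuhfotuv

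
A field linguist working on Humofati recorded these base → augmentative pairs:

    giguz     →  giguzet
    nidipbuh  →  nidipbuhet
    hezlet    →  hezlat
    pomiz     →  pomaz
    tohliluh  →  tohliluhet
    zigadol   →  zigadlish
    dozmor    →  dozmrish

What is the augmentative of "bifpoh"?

"bifpoh" has last vowel 'o'. The stems whose last vowel is 'o' (zigadol → zigadlish, dozmor → dozmrish) delete the last vowel and add -ish.
So bifpoh → bifphish.

bifphish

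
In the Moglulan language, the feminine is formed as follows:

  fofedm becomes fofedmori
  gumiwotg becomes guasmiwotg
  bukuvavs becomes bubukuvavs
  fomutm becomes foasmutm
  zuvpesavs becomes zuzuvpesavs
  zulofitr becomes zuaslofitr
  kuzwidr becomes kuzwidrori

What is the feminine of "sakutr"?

kuzwidr and zulofitr both end in -r yet inflect differently (kuzwidrori, zuaslofitr), so the final letter is not what conditions the rule; the second-to-last letter is.
"sakutr" has second-to-last letter 't'. The stems whose second-to-last letter is 't' (zulofitr → zuaslofitr, gumiwotg → guasmiwotg, fomutm → foasmutm) insert -as- after the first vowel.
The other patterns: stems whose second-to-last letter is 'v' repeat the first consonant+vowel as a prefix; stems whose second-to-last letter is 'd' add -ori.
So sakutr → saaskutr.

saaskutr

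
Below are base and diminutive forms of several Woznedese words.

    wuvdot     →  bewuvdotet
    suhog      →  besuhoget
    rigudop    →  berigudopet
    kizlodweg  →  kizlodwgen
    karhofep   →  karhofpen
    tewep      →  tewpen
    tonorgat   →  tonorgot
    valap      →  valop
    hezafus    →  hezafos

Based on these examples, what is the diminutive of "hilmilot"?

"hilmilot" has last vowel 'o'. The stems whose last vowel is 'o' (wuvdot → bewuvdotet, suhog → besuhoget, rigudop → berigudopet) add be- … -et around the stem.
So hilmilot → behilmilotet.

behilmilotet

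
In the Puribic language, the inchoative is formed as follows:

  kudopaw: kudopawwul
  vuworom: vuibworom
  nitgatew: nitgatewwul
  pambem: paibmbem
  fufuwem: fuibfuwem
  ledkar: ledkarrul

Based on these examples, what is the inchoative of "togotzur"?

"togotzur" ends in -r. The one such stem in the data (ledkar → ledkarrul) doubles the final consonant and adds -ul (as do nitgatew, kudopaw), so the same rule applies.
The other pattern: stems ending in -m insert -ib- after the first vowel.
So togotzur → togotzurrul.

togotzurrul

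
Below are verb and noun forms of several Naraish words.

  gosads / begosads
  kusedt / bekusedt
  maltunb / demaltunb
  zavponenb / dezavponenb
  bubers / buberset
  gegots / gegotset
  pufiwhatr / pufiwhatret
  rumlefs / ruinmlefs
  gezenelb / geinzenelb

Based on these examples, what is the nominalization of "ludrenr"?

gosads and bubers both end in -s yet inflect differently (begosads, buberset), so the final letter is not what conditions the rule; the second-to-last letter is.
"ludrenr" has second-to-last letter 'n'. The stems whose second-to-last letter is 'n' (maltunb → demaltunb, zavponenb → dezavponenb) add the prefix de-.
The other patterns: stems whose second-to-last letter is 'd' add the prefix be-; stems whose second-to-last letter is 'r' or 't' add -et; stems whose second-to-last letter is 'f' or 'l' insert -in- after the first vowel.
So ludrenr → deludrenr.

deludrenr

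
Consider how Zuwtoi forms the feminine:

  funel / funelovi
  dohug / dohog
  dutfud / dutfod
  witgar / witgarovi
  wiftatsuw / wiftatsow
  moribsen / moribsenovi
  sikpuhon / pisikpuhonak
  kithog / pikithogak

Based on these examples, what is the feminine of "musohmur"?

musohmor

dohug and kithog both end in -g yet inflect differently (dohog, pikithogak), so the final letter is not what conditions the rule; the last vowel is.
"musohmur" has last vowel 'u'. The stems whose last vowel is 'u' (wiftatsuw → wiftatsow, dutfud → dutfod, dohug → dohog) change the last vowel to 'o'.
So musohmur → musohmor.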